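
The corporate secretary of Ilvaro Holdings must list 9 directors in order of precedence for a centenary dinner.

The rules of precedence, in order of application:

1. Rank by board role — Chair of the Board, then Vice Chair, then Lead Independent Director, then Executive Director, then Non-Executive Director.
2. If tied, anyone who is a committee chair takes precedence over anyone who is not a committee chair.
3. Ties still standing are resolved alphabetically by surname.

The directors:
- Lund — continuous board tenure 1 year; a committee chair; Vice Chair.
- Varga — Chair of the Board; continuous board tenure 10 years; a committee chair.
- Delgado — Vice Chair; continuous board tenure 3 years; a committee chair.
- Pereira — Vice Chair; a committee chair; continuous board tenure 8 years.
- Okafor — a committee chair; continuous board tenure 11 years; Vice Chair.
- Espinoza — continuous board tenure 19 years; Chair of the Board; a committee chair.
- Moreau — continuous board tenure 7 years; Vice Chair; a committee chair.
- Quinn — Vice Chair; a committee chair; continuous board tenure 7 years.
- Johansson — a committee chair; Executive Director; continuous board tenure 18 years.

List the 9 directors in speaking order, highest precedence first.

Espinoza, Varga, Delgado, Lund, Moreau, Okafor, Pereira, Quinn, Johansson

By board role: Espinoza and Varga (Chair of the Board); then Delgado, Lund, Moreau, Okafor, Pereira and Quinn (Vice Chair); then Johansson (Executive Director).
Espinoza and Varga are each a committee chair, so the next rule applies.
Among Espinoza and Varga, alphabetically by surname: Espinoza before Varga.
Delgado, Lund, Moreau, Okafor, Pereira and Quinn are each a committee chair, so the next rule applies.
Among Delgado, Lund, Moreau, Okafor, Pereira and Quinn, alphabetically by surname: Delgado before Lund before Moreau before Okafor before Pereira before Quinn.
Full order: Espinoza, Varga, Delgado, Lund, Moreau, Okafor, Pereira, Quinn, Johansson.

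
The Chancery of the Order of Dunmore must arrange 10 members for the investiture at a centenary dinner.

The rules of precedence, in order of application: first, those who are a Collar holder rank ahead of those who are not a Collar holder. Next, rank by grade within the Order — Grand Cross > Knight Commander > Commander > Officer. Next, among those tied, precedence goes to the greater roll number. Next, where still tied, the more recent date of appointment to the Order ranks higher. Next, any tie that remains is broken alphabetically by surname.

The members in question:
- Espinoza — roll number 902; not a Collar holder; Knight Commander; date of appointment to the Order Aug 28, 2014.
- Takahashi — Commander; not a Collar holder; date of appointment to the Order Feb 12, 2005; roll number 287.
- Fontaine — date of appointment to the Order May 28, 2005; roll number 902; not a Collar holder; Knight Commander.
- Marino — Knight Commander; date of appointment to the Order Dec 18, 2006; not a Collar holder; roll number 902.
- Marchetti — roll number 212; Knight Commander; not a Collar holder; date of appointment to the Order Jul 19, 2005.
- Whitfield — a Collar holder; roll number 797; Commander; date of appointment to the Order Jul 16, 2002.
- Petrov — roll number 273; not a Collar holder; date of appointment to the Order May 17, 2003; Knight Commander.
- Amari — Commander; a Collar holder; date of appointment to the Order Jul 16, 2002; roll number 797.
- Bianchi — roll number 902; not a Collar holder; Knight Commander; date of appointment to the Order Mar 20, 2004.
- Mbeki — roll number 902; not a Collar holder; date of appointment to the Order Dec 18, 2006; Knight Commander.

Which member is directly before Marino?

By the first rule: Amari and Whitfield (both a Collar holder); then Espinoza, Marino, Mbeki, Fontaine, Bianchi, Petrov, Marchetti and Takahashi (each not a Collar holder).
Amari and Whitfield are each Commander, so the next rule applies.
Amari and Whitfield both have roll number 797, so the next rule applies.
Amari and Whitfield both have date of appointment to the Order Jul 16, 2002, so the next rule applies.
Among Amari and Whitfield, alphabetically by surname: Amari before Whitfield.
Among Espinoza, Marino, Mbeki, Fontaine, Bianchi, Petrov, Marchetti and Takahashi, by grade within the Order: Espinoza, Marino, Mbeki, Fontaine, Bianchi, Petrov and Marchetti (Knight Commander) before Takahashi (Commander).
Among Espinoza, Marino, Mbeki, Fontaine, Bianchi, Petrov and Marchetti, by roll number (higher first): Espinoza, Marino, Mbeki, Fontaine and Bianchi (902) before Petrov (273) before Marchetti (212).
Among Espinoza, Marino, Mbeki, Fontaine and Bianchi, by date of appointment to the Order (later first): Espinoza (Aug 28, 2014) before Marino and Mbeki (Dec 18, 2006) before Fontaine (May 28, 2005) before Bianchi (Mar 20, 2004).
Among Marino and Mbeki, alphabetically by surname: Marino before Mbeki.
Order: Amari, Whitfield, Espinoza, Marino, Mbeki, Fontaine, Bianchi, Petrov, Marchetti, Takahashi.

Espinoza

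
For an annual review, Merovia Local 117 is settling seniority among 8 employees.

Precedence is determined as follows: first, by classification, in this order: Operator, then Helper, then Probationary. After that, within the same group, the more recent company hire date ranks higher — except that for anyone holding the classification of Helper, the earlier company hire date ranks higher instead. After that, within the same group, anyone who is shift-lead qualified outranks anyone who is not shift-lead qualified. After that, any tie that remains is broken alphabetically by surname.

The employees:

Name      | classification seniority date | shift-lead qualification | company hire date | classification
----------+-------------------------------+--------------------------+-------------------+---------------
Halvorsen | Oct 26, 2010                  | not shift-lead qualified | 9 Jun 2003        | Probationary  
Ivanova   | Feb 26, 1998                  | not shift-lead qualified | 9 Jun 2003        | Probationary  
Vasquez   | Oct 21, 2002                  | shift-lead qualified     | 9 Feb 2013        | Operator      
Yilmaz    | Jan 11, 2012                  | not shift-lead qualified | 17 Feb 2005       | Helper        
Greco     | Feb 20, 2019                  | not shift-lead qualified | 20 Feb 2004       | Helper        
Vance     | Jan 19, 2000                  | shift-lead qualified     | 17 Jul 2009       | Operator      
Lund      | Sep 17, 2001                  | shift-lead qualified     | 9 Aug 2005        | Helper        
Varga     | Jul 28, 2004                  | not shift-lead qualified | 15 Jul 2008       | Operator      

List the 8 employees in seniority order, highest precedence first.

Vasquez, Vance, Varga, Greco, Yilmaz, Lund, Halvorsen, Ivanova

By classification: Vasquez, Vance and Varga (Operator); then Greco, Yilmaz and Lund (Helper); then Halvorsen and Ivanova (Probationary).
Among Vasquez, Vance and Varga, by company hire date (later first): Vasquez (9 Feb 2013) before Vance (17 Jul 2009) before Varga (15 Jul 2008).
Among Greco, Yilmaz and Lund, by company hire date (earlier first) (reversed rule for this group): Greco (20 Feb 2004) before Yilmaz (17 Feb 2005) before Lund (9 Aug 2005).
Halvorsen and Ivanova both have company hire date 9 Jun 2003, so the next rule applies.
Halvorsen and Ivanova are each not shift-lead qualified, so the next rule applies.
Among Halvorsen and Ivanova, alphabetically by surname: Halvorsen before Ivanova.
Full order: Vasquez, Vance, Varga, Greco, Yilmaz, Lund, Halvorsen, Ivanova.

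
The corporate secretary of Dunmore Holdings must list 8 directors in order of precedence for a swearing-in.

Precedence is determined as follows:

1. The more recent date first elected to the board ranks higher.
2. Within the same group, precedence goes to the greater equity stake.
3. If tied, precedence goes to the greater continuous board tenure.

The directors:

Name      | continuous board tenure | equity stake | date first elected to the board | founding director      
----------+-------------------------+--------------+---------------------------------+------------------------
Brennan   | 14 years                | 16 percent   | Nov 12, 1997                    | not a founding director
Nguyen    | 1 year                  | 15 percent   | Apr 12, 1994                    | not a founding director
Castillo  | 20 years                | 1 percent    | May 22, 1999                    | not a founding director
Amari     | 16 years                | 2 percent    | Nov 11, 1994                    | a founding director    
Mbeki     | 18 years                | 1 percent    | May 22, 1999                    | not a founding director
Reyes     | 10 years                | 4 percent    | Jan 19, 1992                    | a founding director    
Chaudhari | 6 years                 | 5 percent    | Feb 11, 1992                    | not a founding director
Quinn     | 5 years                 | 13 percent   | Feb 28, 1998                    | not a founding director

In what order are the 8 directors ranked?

By date first elected to the board (later first): Castillo and Mbeki (both May 22, 1999); then Quinn (Feb 28, 1998); then Brennan (Nov 12, 1997); then Amari (Nov 11, 1994); then Nguyen (Apr 12, 1994); then Chaudhari (Feb 11, 1992); then Reyes (Jan 19, 1992).
Castillo and Mbeki both have equity stake 1 percent, so the next rule applies.
Among Castillo and Mbeki, by continuous board tenure (higher first): Castillo (20 years) before Mbeki (18 years).
Full order: Castillo, Mbeki, Quinn, Brennan, Amari, Nguyen, Chaudhari, Reyes.

Castillo, Mbeki, Quinn, Brennan, Amari, Nguyen, Chaudhari, Reyes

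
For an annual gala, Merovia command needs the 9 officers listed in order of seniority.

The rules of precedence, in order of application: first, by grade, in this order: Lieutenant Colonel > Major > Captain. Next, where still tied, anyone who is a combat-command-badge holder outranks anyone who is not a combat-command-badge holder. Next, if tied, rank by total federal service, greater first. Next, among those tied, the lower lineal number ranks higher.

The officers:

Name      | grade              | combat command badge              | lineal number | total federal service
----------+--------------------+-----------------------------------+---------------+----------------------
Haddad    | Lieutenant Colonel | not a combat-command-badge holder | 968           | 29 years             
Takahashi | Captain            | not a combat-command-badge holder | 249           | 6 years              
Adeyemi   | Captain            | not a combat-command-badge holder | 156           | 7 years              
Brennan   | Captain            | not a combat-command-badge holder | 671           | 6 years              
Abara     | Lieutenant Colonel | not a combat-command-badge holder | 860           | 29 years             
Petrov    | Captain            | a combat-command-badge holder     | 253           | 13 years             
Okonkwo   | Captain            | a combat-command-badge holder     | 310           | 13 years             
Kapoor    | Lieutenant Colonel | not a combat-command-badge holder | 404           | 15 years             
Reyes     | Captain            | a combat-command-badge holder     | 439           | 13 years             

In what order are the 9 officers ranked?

By grade: Abara, Haddad and Kapoor (Lieutenant Colonel); then Petrov, Okonkwo, Reyes, Adeyemi, Takahashi and Brennan (Captain).
Abara, Haddad and Kapoor are each not a combat-command-badge holder, so the next rule applies.
Among Abara, Haddad and Kapoor, by total federal service (higher first): Abara and Haddad (29 years) before Kapoor (15 years).
Among Abara and Haddad, by lineal number (lower first): Abara (860) before Haddad (968).
Among Petrov, Okonkwo, Reyes, Adeyemi, Takahashi and Brennan, a combat-command-badge holder before not a combat-command-badge holder: Petrov, Okonkwo and Reyes (a combat-command-badge holder) before Adeyemi, Takahashi and Brennan (not a combat-command-badge holder).
Petrov, Okonkwo and Reyes all have total federal service 13 years, so the next rule applies.
Among Petrov, Okonkwo and Reyes, by lineal number (lower first): Petrov (253) before Okonkwo (310) before Reyes (439).
Among Adeyemi, Takahashi and Brennan, by total federal service (higher first): Adeyemi (7 years) before Takahashi and Brennan (6 years).
Among Takahashi and Brennan, by lineal number (lower first): Takahashi (249) before Brennan (671).
Full order: Abara, Haddad, Kapoor, Petrov, Okonkwo, Reyes, Adeyemi, Takahashi, Brennan.

Abara, Haddad, Kapoor, Petrov, Okonkwo, Reyes, Adeyemi, Takahashi, Brennan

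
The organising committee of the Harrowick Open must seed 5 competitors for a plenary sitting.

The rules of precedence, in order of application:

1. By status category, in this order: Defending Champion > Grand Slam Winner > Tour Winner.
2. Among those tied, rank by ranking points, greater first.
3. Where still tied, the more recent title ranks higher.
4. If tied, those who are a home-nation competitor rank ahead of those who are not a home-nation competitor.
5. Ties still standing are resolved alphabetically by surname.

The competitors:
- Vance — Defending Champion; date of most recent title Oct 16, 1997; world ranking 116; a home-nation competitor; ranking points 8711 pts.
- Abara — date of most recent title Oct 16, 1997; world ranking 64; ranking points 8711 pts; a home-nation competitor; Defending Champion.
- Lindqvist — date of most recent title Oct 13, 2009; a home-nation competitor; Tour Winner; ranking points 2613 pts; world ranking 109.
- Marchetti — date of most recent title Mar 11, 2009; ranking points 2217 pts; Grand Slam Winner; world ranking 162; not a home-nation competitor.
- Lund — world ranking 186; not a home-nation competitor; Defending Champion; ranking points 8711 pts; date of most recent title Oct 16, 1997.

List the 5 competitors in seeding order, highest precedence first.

Abara, Vance, Lund, Marchetti, Lindqvist

By status category: Abara, Vance and Lund (Defending Champion); then Marchetti (Grand Slam Winner); then Lindqvist (Tour Winner).
Abara, Vance and Lund all have ranking points 8711 pts, so the next rule applies.
Abara, Vance and Lund all have date of most recent title Oct 16, 1997, so the next rule applies.
Among Abara, Vance and Lund, a home-nation competitor before not a home-nation competitor: Abara and Vance (a home-nation competitor) before Lund (not a home-nation competitor).
Among Abara and Vance, alphabetically by surname: Abara before Vance.
Full order: Abara, Vance, Lund, Marchetti, Lindqvist.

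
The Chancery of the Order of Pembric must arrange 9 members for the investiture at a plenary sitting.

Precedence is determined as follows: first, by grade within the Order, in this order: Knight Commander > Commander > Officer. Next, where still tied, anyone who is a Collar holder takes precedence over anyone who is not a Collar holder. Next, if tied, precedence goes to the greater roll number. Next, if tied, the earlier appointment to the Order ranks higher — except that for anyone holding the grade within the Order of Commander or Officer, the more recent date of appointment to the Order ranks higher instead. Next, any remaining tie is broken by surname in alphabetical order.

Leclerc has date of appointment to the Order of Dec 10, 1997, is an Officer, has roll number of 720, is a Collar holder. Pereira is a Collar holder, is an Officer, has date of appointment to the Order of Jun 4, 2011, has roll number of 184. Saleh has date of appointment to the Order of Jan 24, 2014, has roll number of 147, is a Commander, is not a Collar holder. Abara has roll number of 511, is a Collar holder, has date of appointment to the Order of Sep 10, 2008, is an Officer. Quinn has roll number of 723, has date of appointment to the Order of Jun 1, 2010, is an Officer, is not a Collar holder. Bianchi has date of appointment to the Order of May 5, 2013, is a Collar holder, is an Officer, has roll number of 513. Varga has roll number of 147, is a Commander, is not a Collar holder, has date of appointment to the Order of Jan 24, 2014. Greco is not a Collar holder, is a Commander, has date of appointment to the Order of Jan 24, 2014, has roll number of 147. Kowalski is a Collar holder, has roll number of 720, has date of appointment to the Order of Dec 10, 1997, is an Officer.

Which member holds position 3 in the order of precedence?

By grade within the Order: Greco, Saleh and Varga (Commander); then Kowalski, Leclerc, Bianchi, Abara, Pereira and Quinn (Officer).
Greco, Saleh and Varga are each not a Collar holder, so the next rule applies.
Greco, Saleh and Varga all have roll number 147, so the next rule applies.
Greco, Saleh and Varga all have date of appointment to the Order Jan 24, 2014, so the next rule applies.
Among Greco, Saleh and Varga, alphabetically by surname: Greco before Saleh before Varga.
Among Kowalski, Leclerc, Bianchi, Abara, Pereira and Quinn, a Collar holder before not a Collar holder: Kowalski, Leclerc, Bianchi, Abara and Pereira (a Collar holder) before Quinn (not a Collar holder).
Among Kowalski, Leclerc, Bianchi, Abara and Pereira, by roll number (higher first): Kowalski and Leclerc (720) before Bianchi (513) before Abara (511) before Pereira (184).
Kowalski and Leclerc both have date of appointment to the Order Dec 10, 1997, so the next rule applies.
Among Kowalski and Leclerc, alphabetically by surname: Kowalski before Leclerc.
Order: Greco, Saleh, Varga, Kowalski, Leclerc, Bianchi, Abara, Pereira, Quinn.

Varga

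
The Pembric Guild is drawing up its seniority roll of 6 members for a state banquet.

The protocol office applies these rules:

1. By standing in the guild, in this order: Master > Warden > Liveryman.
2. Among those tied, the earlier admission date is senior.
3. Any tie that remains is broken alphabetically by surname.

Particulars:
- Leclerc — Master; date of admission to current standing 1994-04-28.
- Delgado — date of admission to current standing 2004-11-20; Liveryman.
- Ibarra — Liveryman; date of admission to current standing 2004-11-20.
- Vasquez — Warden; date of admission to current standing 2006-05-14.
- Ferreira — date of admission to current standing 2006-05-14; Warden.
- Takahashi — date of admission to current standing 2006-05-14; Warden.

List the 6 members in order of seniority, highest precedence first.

By standing in the guild: Leclerc (Master); then Ferreira, Takahashi and Vasquez (Warden); then Delgado and Ibarra (Liveryman).
Ferreira, Takahashi and Vasquez all have date of admission to current standing 2006-05-14, so the next rule applies.
Among Ferreira, Takahashi and Vasquez, alphabetically by surname: Ferreira before Takahashi before Vasquez.
Delgado and Ibarra both have date of admission to current standing 2004-11-20, so the next rule applies.
Among Delgado and Ibarra, alphabetically by surname: Delgado before Ibarra.
Full order: Leclerc, Ferreira, Takahashi, Vasquez, Delgado, Ibarra.

Leclerc, Ferreira, Takahashi, Vasquez, Delgado, Ibarra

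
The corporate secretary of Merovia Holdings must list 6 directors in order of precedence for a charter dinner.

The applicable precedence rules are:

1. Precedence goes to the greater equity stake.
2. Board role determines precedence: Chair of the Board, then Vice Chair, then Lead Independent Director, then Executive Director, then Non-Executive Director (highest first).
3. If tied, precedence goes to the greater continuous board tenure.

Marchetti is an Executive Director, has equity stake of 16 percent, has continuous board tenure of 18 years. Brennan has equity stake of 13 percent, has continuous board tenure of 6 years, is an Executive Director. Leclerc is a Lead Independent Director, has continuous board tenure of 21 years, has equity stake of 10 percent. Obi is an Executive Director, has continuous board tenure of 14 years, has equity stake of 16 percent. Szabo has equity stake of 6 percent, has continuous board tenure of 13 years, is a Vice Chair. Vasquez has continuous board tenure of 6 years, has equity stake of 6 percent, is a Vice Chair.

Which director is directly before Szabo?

By equity stake (higher first): Marchetti and Obi (both 16 percent); then Brennan (13 percent); then Leclerc (10 percent); then Szabo and Vasquez (both 6 percent).
Marchetti and Obi are each Executive Director, so the next rule applies.
Among Marchetti and Obi, by continuous board tenure (higher first): Marchetti (18 years) before Obi (14 years).
Szabo and Vasquez are each Vice Chair, so the next rule applies.
Among Szabo and Vasquez, by continuous board tenure (higher first): Szabo (13 years) before Vasquez (6 years).
Order: Marchetti, Obi, Brennan, Leclerc, Szabo, Vasquez.

Leclerc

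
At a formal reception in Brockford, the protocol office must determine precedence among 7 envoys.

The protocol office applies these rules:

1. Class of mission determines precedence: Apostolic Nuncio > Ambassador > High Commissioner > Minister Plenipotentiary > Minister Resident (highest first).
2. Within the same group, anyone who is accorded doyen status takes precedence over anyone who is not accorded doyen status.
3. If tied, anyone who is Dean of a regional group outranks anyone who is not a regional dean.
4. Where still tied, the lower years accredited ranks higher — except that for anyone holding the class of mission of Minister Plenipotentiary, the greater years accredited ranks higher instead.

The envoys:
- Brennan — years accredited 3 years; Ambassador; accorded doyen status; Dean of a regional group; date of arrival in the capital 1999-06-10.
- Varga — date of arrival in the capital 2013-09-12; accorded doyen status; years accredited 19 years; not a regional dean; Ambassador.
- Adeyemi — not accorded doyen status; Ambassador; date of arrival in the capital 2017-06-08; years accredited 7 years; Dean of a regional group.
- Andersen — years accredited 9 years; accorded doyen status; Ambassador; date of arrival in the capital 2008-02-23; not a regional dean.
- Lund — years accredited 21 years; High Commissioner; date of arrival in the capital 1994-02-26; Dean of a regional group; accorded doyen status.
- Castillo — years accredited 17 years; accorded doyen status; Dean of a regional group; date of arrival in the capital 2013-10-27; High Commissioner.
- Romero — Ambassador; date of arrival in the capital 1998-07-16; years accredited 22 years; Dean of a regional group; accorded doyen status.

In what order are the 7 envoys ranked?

Brennan, Romero, Andersen, Varga, Adeyemi, Castillo, Lund

By class of mission: Brennan, Romero, Andersen, Varga and Adeyemi (Ambassador); then Castillo and Lund (High Commissioner).
Among Brennan, Romero, Andersen, Varga and Adeyemi, accorded doyen status before not accorded doyen status: Brennan, Romero, Andersen and Varga (accorded doyen status) before Adeyemi (not accorded doyen status).
Among Brennan, Romero, Andersen and Varga, Dean of a regional group before not a regional dean: Brennan and Romero (Dean of a regional group) before Andersen and Varga (not a regional dean).
Among Brennan and Romero, by years accredited (lower first): Brennan (3 years) before Romero (22 years).
Among Andersen and Varga, by years accredited (lower first): Andersen (9 years) before Varga (19 years).
Castillo and Lund are each accorded doyen status, so the next rule applies.
Castillo and Lund are each Dean of a regional group, so the next rule applies.
Among Castillo and Lund, by years accredited (lower first): Castillo (17 years) before Lund (21 years).
Full order: Brennan, Romero, Andersen, Varga, Adeyemi, Castillo, Lund.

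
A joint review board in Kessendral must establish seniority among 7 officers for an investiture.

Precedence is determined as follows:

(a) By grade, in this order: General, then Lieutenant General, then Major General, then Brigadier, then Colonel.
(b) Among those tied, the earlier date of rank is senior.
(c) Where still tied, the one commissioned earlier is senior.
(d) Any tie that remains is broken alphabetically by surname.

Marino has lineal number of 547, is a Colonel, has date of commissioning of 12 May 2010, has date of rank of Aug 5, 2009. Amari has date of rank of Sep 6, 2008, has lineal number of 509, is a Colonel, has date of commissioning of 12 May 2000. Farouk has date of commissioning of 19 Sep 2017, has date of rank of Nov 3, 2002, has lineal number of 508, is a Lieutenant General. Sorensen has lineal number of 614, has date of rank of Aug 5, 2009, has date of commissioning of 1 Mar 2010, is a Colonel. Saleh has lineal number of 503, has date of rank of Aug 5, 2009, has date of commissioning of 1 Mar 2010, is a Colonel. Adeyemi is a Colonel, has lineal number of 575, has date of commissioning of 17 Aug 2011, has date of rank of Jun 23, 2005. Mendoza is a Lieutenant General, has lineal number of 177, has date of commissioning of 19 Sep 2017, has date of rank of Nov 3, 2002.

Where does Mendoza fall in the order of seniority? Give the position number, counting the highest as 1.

2

By grade: Farouk and Mendoza (Lieutenant General); then Adeyemi, Amari, Saleh, Sorensen and Marino (Colonel).
Farouk and Mendoza both have date of rank Nov 3, 2002, so the next rule applies.
Farouk and Mendoza both have date of commissioning 19 Sep 2017, so the next rule applies.
Among Farouk and Mendoza, alphabetically by surname: Farouk before Mendoza.
Among Adeyemi, Amari, Saleh, Sorensen and Marino, by date of rank (earlier first): Adeyemi (Jun 23, 2005) before Amari (Sep 6, 2008) before Saleh, Sorensen and Marino (Aug 5, 2009).
Among Saleh, Sorensen and Marino, by date of commissioning (earlier first): Saleh and Sorensen (1 Mar 2010) before Marino (12 May 2010).
Among Saleh and Sorensen, alphabetically by surname: Saleh before Sorensen.
Order: Farouk, Mendoza, Adeyemi, Amari, Saleh, Sorensen, Marino. So position 2.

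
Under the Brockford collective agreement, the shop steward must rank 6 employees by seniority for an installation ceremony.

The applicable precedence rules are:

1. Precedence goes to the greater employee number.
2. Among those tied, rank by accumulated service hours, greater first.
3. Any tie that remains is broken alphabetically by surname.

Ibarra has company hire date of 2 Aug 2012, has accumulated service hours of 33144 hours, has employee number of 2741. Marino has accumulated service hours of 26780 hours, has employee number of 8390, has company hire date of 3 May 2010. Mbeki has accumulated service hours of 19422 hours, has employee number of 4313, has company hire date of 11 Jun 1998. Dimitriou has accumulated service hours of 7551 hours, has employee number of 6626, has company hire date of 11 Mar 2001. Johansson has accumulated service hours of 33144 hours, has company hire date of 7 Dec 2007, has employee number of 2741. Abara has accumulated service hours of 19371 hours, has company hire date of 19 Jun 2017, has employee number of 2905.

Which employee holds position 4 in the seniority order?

By employee number (higher first): Marino (8390); then Dimitriou (6626); then Mbeki (4313); then Abara (2905); then Ibarra and Johansson (both 2741).
Ibarra and Johansson both have accumulated service hours 33144 hours, so the next rule applies.
Among Ibarra and Johansson, alphabetically by surname: Ibarra before Johansson.
Order: Marino, Dimitriou, Mbeki, Abara, Ibarra, Johansson.

Abara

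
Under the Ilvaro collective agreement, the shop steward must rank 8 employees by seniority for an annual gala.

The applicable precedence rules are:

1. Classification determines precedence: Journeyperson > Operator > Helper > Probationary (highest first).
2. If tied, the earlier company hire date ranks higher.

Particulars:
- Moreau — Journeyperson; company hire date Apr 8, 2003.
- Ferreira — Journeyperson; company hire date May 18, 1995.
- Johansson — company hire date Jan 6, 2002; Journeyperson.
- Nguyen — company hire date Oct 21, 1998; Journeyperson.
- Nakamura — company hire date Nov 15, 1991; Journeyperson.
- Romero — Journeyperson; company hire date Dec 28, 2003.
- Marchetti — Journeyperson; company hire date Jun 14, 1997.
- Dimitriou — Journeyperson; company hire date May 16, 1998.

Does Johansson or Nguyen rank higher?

Nguyen

By classification: Nakamura, Ferreira, Marchetti, Dimitriou, Nguyen, Johansson, Moreau and Romero (Journeyperson).
Among Nakamura, Ferreira, Marchetti, Dimitriou, Nguyen, Johansson, Moreau and Romero, by company hire date (earlier first): Nakamura (Nov 15, 1991) before Ferreira (May 18, 1995) before Marchetti (Jun 14, 1997) before Dimitriou (May 16, 1998) before Nguyen (Oct 21, 1998) before Johansson (Jan 6, 2002) before Moreau (Apr 8, 2003) before Romero (Dec 28, 2003).
So Nguyen takes precedence.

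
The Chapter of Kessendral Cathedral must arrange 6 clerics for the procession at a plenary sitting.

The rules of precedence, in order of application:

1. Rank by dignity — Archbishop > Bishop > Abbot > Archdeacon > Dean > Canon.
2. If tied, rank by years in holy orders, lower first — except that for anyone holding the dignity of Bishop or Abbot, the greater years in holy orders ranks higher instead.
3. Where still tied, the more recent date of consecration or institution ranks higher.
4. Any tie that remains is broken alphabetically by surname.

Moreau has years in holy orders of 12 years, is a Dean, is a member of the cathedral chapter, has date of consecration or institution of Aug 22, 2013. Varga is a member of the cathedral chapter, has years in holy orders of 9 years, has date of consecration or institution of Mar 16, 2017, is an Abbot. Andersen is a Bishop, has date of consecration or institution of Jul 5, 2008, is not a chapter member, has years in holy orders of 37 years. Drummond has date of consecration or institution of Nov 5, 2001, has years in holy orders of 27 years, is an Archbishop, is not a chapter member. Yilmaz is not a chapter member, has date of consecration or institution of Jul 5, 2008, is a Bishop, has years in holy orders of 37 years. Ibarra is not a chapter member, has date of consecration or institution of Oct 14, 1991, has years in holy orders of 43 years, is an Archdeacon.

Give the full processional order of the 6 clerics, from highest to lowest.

By dignity: Drummond (Archbishop); then Andersen and Yilmaz (Bishop); then Varga (Abbot); then Ibarra (Archdeacon); then Moreau (Dean).
Andersen and Yilmaz both have years in holy orders 37 years, so the next rule applies.
Andersen and Yilmaz both have date of consecration or institution Jul 5, 2008, so the next rule applies.
Among Andersen and Yilmaz, alphabetically by surname: Andersen before Yilmaz.
Full order: Drummond, Andersen, Yilmaz, Varga, Ibarra, Moreau.

Drummond, Andersen, Yilmaz, Varga, Ibarra, Moreau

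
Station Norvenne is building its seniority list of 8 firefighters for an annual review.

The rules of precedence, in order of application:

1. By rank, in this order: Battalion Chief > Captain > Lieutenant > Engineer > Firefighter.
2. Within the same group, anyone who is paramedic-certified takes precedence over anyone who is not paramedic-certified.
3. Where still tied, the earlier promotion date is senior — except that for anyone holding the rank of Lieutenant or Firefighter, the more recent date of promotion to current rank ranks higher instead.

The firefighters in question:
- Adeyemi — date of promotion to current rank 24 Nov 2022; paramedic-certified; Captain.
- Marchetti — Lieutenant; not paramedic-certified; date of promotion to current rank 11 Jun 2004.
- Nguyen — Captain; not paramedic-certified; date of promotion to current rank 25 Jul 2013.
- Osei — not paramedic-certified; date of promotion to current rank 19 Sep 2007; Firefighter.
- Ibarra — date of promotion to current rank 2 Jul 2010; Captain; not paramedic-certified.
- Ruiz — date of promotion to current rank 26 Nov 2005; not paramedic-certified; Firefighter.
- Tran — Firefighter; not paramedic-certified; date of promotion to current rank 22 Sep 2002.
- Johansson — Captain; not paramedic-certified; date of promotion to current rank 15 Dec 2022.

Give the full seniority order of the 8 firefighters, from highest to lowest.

Adeyemi, Ibarra, Nguyen, Johansson, Marchetti, Osei, Ruiz, Tran

By rank: Adeyemi, Ibarra, Nguyen and Johansson (Captain); then Marchetti (Lieutenant); then Osei, Ruiz and Tran (Firefighter).
Among Adeyemi, Ibarra, Nguyen and Johansson, paramedic-certified before not paramedic-certified: Adeyemi (paramedic-certified) before Ibarra, Nguyen and Johansson (not paramedic-certified).
Among Ibarra, Nguyen and Johansson, by date of promotion to current rank (earlier first): Ibarra (2 Jul 2010) before Nguyen (25 Jul 2013) before Johansson (15 Dec 2022).
Osei, Ruiz and Tran are each not paramedic-certified, so the next rule applies.
Among Osei, Ruiz and Tran, by date of promotion to current rank (later first) (reversed rule for this group): Osei (19 Sep 2007) before Ruiz (26 Nov 2005) before Tran (22 Sep 2002).
Full order: Adeyemi, Ibarra, Nguyen, Johansson, Marchetti, Osei, Ruiz, Tran.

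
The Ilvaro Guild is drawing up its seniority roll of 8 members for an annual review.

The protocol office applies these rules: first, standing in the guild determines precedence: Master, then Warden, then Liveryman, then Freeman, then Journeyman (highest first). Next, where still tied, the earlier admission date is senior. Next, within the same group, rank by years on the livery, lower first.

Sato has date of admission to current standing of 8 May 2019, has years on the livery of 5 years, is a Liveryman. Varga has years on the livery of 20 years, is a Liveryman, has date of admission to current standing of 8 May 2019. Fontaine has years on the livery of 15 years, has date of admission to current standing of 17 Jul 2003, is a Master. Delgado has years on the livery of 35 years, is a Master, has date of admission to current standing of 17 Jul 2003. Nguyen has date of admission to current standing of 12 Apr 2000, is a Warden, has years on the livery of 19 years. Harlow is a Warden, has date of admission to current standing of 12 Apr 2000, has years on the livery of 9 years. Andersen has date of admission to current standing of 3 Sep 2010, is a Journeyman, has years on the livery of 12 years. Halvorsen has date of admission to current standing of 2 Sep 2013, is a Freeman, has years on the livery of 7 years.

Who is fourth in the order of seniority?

Nguyen

By standing in the guild: Fontaine and Delgado (Master); then Harlow and Nguyen (Warden); then Sato and Varga (Liveryman); then Halvorsen (Freeman); then Andersen (Journeyman).
Fontaine and Delgado both have date of admission to current standing 17 Jul 2003, so the next rule applies.
Among Fontaine and Delgado, by years on the livery (lower first): Fontaine (15 years) before Delgado (35 years).
Harlow and Nguyen both have date of admission to current standing 12 Apr 2000, so the next rule applies.
Among Harlow and Nguyen, by years on the livery (lower first): Harlow (9 years) before Nguyen (19 years).
Sato and Varga both have date of admission to current standing 8 May 2019, so the next rule applies.
Among Sato and Varga, by years on the livery (lower first): Sato (5 years) before Varga (20 years).
Order: Fontaine, Delgado, Harlow, Nguyen, Sato, Varga, Halvorsen, Andersen.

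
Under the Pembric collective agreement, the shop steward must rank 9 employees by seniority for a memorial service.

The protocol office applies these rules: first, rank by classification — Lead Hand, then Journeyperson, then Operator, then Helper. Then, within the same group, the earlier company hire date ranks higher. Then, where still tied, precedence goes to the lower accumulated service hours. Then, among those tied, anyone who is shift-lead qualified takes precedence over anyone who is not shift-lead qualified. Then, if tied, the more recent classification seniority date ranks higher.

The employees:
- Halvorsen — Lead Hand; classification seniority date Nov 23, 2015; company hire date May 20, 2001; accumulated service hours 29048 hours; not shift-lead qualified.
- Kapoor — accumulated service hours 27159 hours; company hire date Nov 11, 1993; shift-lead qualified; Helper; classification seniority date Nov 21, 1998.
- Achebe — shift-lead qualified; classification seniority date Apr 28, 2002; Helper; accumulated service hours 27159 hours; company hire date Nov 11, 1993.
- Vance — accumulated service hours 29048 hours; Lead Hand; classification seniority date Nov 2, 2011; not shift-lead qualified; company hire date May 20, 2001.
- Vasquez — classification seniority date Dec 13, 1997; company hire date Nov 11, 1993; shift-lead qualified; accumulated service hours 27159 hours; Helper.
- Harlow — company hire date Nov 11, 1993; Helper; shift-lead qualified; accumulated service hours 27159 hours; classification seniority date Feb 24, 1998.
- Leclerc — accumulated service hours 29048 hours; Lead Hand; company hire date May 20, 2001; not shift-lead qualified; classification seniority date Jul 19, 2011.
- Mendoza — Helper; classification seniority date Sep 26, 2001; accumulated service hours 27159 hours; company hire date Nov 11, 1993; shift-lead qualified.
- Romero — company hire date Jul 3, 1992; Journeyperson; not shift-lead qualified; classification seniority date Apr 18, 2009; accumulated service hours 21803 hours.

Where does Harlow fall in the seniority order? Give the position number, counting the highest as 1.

8

By classification: Halvorsen, Vance and Leclerc (Lead Hand); then Romero (Journeyperson); then Achebe, Mendoza, Kapoor, Harlow and Vasquez (Helper).
Halvorsen, Vance and Leclerc all have company hire date May 20, 2001, so the next rule applies.
Halvorsen, Vance and Leclerc all have accumulated service hours 29048 hours, so the next rule applies.
Halvorsen, Vance and Leclerc are each not shift-lead qualified, so the next rule applies.
Among Halvorsen, Vance and Leclerc, by classification seniority date (later first): Halvorsen (Nov 23, 2015) before Vance (Nov 2, 2011) before Leclerc (Jul 19, 2011).
Achebe, Mendoza, Kapoor, Harlow and Vasquez all have company hire date Nov 11, 1993, so the next rule applies.
Achebe, Mendoza, Kapoor, Harlow and Vasquez all have accumulated service hours 27159 hours, so the next rule applies.
Achebe, Mendoza, Kapoor, Harlow and Vasquez are each shift-lead qualified, so the next rule applies.
Among Achebe, Mendoza, Kapoor, Harlow and Vasquez, by classification seniority date (later first): Achebe (Apr 28, 2002) before Mendoza (Sep 26, 2001) before Kapoor (Nov 21, 1998) before Harlow (Feb 24, 1998) before Vasquez (Dec 13, 1997).
Order: Halvorsen, Vance, Leclerc, Romero, Achebe, Mendoza, Kapoor, Harlow, Vasquez. So position 8.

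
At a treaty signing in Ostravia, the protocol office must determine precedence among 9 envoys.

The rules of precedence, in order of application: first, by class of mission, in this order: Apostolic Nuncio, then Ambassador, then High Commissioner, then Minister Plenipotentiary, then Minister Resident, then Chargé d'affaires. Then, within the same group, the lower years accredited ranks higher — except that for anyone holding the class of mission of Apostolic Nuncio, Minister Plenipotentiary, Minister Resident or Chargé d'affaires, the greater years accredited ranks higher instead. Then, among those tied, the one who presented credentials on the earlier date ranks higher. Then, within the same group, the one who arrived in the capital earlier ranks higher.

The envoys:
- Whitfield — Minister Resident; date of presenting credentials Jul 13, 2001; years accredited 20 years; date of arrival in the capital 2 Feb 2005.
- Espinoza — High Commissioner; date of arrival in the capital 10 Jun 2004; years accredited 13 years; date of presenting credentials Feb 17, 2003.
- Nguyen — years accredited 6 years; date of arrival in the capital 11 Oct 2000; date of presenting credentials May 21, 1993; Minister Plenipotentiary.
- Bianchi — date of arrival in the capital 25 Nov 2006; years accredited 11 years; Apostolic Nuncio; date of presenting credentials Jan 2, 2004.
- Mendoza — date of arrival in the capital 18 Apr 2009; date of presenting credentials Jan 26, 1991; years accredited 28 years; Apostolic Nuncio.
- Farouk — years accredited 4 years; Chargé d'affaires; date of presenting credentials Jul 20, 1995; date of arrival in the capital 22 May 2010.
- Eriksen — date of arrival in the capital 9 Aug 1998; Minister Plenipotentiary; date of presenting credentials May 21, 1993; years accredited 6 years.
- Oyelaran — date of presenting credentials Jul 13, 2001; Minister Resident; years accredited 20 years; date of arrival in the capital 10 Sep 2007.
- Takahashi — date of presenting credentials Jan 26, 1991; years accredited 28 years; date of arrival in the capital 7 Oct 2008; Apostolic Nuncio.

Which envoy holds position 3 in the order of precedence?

By class of mission: Takahashi, Mendoza and Bianchi (Apostolic Nuncio); then Espinoza (High Commissioner); then Eriksen and Nguyen (Minister Plenipotentiary); then Whitfield and Oyelaran (Minister Resident); then Farouk (Chargé d'affaires).
Among Takahashi, Mendoza and Bianchi, by years accredited (higher first) (reversed rule for this group): Takahashi and Mendoza (28 years) before Bianchi (11 years).
Takahashi and Mendoza both have date of presenting credentials Jan 26, 1991, so the next rule applies.
Among Takahashi and Mendoza, by date of arrival in the capital (earlier first): Takahashi (7 Oct 2008) before Mendoza (18 Apr 2009).
Eriksen and Nguyen both have years accredited 6 years, so the next rule applies.
Eriksen and Nguyen both have date of presenting credentials May 21, 1993, so the next rule applies.
Among Eriksen and Nguyen, by date of arrival in the capital (earlier first): Eriksen (9 Aug 1998) before Nguyen (11 Oct 2000).
Whitfield and Oyelaran both have years accredited 20 years, so the next rule applies.
Whitfield and Oyelaran both have date of presenting credentials Jul 13, 2001, so the next rule applies.
Among Whitfield and Oyelaran, by date of arrival in the capital (earlier first): Whitfield (2 Feb 2005) before Oyelaran (10 Sep 2007).
Order: Takahashi, Mendoza, Bianchi, Espinoza, Eriksen, Nguyen, Whitfield, Oyelaran, Farouk.

Bianchi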